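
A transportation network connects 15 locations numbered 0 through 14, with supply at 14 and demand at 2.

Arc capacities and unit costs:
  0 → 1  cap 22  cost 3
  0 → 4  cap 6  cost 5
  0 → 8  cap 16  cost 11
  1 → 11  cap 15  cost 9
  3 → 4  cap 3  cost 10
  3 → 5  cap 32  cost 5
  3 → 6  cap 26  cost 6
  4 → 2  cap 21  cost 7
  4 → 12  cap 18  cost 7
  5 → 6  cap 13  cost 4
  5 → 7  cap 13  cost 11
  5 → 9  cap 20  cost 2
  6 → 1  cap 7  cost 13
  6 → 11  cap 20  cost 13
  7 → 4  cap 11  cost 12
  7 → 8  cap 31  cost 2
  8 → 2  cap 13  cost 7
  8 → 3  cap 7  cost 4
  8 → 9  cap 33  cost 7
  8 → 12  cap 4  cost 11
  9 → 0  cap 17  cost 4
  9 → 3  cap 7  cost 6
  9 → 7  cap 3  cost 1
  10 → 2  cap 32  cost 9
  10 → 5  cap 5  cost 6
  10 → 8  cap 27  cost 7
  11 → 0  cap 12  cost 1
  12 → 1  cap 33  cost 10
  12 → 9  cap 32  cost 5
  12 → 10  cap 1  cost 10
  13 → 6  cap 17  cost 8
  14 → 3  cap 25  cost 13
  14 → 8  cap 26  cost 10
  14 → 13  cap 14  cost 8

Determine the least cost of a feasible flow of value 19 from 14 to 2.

Minimum cost for 19 units: 410

shortest-cost path #1: 14→8→2 push 13 @ unit cost 17 (adds 221)
shortest-cost path #2: 14→3→4→2 push 3 @ unit cost 30 (adds 90)
shortest-cost path #3: 14→8→9→0→4→2 push 3 @ unit cost 33 (adds 99)
total cost = 410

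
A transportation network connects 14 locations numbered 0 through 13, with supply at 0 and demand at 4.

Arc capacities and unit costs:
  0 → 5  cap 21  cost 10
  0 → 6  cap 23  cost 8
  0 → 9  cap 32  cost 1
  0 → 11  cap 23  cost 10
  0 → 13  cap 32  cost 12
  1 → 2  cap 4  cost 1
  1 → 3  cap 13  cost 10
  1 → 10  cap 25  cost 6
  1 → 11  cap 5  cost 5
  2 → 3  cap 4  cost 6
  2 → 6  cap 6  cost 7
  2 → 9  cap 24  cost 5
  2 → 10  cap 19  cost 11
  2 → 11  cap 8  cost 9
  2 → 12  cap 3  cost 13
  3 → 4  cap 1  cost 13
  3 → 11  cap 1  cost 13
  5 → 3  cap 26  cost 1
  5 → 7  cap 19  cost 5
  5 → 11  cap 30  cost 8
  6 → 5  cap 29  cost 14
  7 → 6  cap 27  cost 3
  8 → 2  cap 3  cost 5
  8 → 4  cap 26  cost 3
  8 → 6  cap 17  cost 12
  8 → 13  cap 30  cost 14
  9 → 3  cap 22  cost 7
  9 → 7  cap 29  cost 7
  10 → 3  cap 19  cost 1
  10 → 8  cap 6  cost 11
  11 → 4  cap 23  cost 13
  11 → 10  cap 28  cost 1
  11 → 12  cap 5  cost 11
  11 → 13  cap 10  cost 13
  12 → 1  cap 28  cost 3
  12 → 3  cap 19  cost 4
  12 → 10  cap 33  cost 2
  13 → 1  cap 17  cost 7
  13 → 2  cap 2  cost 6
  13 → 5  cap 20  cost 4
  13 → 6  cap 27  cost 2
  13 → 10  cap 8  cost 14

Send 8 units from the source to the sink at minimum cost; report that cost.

shortest-cost path #1: 0→9→3→4 push 1 @ unit cost 21 (adds 21)
shortest-cost path #2: 0→11→4 push 7 @ unit cost 23 (adds 161)
total cost = 182

Minimum cost for 8 units: 182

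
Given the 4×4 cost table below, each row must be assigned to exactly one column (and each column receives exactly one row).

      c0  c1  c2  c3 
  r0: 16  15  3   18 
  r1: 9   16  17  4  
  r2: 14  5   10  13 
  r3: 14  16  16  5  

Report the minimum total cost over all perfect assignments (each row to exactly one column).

Minimum assignment cost: 22

optimal assignment: row0→col2 (cost 3), row1→col0 (cost 9), row2→col1 (cost 5), row3→col3 (cost 5)
total = 3 + 9 + 5 + 5 = 22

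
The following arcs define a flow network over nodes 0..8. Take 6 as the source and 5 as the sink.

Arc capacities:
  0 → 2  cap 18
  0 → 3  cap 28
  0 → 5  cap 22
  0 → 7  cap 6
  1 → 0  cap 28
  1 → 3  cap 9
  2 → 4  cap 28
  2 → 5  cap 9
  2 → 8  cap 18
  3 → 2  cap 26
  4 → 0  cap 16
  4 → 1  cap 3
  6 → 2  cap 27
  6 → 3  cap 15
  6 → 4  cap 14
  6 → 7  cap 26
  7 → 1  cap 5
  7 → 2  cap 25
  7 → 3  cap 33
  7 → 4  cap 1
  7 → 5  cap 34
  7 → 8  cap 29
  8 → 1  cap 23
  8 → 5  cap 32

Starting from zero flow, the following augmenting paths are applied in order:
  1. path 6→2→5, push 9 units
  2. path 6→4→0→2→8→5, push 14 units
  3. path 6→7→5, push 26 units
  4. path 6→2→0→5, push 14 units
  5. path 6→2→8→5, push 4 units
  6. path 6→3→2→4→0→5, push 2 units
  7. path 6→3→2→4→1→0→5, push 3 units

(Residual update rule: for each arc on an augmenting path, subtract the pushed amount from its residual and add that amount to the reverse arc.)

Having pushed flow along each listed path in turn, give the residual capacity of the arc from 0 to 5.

Residual capacity of (0,5): 3

after path 1 (6→2→5, push 9): res(0,5)=22
after path 2 (6→4→0→2→8→5, push 14): res(0,5)=22
after path 3 (6→7→5, push 26): res(0,5)=22
after path 4 (6→2→0→5, push 14): res(0,5)=8
after path 5 (6→2→8→5, push 4): res(0,5)=8
after path 6 (6→3→2→4→0→5, push 2): res(0,5)=6
after path 7 (6→3→2→4→1→0→5, push 3): res(0,5)=3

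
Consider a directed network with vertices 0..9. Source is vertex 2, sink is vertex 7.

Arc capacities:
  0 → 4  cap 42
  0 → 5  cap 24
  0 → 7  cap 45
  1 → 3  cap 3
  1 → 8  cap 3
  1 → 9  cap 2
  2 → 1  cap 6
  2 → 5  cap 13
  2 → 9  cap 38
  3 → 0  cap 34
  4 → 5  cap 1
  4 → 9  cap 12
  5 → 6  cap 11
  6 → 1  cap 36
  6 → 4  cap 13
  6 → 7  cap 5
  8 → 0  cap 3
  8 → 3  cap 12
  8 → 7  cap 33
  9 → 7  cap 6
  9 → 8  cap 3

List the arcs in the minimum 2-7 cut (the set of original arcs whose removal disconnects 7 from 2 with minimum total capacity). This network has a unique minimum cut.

augment #1: 2→9→7 push 6
augment #2: 2→1→8→7 push 3
augment #3: 2→5→6→7 push 5
augment #4: 2→9→8→7 push 3
augment #5: 2→1→3→0→7 push 3
max flow = 20; residual-reachable set from 2 gives S-side
cut edges (S→T): {(1,3), (1,8), (6,7), (9,7), (9,8)} total cap 20

Min-cut arcs: {(1,3), (1,8), (6,7), (9,7), (9,8)} (total capacity 20)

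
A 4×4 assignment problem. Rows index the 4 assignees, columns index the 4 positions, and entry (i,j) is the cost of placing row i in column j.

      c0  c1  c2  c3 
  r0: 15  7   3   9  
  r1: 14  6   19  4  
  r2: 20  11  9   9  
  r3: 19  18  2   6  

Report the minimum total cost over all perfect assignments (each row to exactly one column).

Minimum assignment cost: 32

one of 3 optimal assignments: row0→col0 (cost 15), row1→col1 (cost 6), row2→col3 (cost 9), row3→col2 (cost 2)
total = 15 + 6 + 9 + 2 = 32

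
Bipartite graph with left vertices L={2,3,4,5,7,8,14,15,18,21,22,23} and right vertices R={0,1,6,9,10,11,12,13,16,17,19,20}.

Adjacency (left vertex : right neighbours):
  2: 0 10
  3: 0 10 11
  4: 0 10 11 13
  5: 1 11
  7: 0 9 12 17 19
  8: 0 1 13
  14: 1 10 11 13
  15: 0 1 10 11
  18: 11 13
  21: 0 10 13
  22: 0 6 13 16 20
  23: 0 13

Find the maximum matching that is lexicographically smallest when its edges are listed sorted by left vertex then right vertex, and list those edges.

Lex-smallest maximum matching: {(2,0), (3,10), (4,11), (5,1), (7,9), (8,13), (22,6)}

|M| = 7 (so the lex-smallest maximum matching has 7 edges)
process left vertices in ascending order; for each, take the smallest-labelled available neighbour that still permits 7 edges overall, or leave it unmatched if none does
lex-smallest matching: {2-0, 3-10, 4-11, 5-1, 7-9, 8-13, 22-6}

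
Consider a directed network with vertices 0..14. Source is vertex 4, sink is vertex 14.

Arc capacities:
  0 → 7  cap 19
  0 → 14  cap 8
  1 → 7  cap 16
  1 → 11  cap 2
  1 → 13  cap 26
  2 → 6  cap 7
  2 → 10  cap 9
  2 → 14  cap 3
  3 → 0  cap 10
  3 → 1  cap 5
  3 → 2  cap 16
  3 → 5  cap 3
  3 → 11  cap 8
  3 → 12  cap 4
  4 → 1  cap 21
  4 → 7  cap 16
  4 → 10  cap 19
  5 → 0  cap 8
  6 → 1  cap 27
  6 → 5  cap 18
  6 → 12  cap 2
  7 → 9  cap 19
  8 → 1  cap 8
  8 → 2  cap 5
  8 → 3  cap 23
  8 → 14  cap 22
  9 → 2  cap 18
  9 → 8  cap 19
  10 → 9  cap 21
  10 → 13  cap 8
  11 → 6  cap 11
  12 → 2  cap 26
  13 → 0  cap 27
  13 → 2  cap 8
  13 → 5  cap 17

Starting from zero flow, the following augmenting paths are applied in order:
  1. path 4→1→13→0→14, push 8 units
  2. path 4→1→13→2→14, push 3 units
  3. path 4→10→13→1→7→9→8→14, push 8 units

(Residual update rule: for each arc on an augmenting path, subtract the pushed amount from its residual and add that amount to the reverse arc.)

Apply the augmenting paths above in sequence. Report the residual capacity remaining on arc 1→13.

after path 1 (4→1→13→0→14, push 8): res(1,13)=18
after path 2 (4→1→13→2→14, push 3): res(1,13)=15
after path 3 (4→10→13→1→7→9→8→14, push 8): res(1,13)=23

Residual capacity of (1,13): 23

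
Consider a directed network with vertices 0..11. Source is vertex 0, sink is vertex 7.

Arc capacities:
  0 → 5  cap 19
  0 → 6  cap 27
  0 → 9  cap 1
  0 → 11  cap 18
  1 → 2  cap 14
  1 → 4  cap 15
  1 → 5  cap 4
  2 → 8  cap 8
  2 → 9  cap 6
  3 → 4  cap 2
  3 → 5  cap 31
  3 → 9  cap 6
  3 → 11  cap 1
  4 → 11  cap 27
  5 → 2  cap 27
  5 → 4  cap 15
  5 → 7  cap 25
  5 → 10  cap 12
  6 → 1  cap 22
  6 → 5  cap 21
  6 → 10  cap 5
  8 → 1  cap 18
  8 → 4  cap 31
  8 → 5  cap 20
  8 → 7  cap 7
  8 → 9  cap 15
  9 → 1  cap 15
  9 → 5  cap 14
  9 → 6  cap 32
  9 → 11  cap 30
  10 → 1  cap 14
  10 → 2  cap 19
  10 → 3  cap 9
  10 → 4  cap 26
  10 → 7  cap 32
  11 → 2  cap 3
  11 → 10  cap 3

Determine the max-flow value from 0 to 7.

Maximum flow value: 52

augment #1: 0→5→7 bottleneck 19, total now 19
augment #2: 0→6→5→7 bottleneck 6, total now 25
augment #3: 0→6→10→7 bottleneck 5, total now 30
augment #4: 0→11→10→7 bottleneck 3, total now 33
augment #5: 0→6→5→10→7 bottleneck 12, total now 45
augment #6: 0→11→2→8→7 bottleneck 3, total now 48
augment #7: 0→6→1→2→8→7 bottleneck 4, total now 52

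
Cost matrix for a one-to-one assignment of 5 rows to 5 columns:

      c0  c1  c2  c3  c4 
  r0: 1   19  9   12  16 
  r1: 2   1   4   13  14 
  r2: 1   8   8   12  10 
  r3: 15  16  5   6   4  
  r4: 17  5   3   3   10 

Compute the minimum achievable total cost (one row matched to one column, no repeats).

optimal assignment: row0→col0 (cost 1), row1→col1 (cost 1), row2→col2 (cost 8), row3→col4 (cost 4), row4→col3 (cost 3)
total = 1 + 1 + 8 + 4 + 3 = 17

Minimum assignment cost: 17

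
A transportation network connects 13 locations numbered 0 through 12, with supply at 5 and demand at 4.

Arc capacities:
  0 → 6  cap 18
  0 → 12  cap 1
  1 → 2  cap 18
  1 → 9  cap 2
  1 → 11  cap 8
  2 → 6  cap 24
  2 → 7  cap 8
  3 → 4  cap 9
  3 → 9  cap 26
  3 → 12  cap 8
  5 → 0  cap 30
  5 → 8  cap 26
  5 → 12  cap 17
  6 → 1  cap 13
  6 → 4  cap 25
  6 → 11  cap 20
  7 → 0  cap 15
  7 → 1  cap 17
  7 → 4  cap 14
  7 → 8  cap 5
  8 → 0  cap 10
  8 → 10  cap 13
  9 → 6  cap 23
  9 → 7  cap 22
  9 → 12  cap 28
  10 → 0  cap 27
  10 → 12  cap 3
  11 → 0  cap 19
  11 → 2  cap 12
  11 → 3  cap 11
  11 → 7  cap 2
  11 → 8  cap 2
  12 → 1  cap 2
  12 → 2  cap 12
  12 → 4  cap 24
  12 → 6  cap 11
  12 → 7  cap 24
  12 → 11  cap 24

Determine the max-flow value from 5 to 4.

Maximum flow value: 39

augment #1: 5→12→4 bottleneck 17, total now 17
augment #2: 5→0→6→4 bottleneck 18, total now 35
augment #3: 5→0→12→4 bottleneck 1, total now 36
augment #4: 5→8→10→12→4 bottleneck 3, total now 39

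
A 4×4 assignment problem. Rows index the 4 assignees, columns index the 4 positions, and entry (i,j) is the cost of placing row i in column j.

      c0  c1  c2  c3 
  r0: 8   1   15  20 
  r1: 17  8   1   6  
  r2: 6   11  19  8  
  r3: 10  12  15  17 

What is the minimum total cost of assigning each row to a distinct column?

optimal assignment: row0→col1 (cost 1), row1→col2 (cost 1), row2→col3 (cost 8), row3→col0 (cost 10)
total = 1 + 1 + 8 + 10 = 20

Minimum assignment cost: 20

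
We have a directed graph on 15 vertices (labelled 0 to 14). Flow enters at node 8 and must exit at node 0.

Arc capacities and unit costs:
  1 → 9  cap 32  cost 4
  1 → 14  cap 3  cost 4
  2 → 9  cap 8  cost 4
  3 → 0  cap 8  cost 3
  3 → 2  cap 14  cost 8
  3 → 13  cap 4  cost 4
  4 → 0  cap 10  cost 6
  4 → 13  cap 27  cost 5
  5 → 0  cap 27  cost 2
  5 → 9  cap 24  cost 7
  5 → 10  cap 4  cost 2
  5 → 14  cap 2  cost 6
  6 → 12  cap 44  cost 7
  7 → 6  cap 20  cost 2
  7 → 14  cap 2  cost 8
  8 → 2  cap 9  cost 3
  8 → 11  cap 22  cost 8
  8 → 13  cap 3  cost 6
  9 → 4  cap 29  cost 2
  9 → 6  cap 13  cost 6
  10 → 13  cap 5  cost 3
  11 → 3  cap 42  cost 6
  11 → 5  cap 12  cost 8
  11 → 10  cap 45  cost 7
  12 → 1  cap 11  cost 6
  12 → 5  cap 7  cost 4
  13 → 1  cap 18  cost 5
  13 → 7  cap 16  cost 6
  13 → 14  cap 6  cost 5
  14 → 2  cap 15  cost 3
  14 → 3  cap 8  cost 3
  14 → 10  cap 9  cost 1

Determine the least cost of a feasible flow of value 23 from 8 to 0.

shortest-cost path #1: 8→2→9→4→0 push 8 @ unit cost 15 (adds 120)
shortest-cost path #2: 8→11→3→0 push 8 @ unit cost 17 (adds 136)
shortest-cost path #3: 8→11→5→0 push 7 @ unit cost 18 (adds 126)
total cost = 382

Minimum cost for 23 units: 382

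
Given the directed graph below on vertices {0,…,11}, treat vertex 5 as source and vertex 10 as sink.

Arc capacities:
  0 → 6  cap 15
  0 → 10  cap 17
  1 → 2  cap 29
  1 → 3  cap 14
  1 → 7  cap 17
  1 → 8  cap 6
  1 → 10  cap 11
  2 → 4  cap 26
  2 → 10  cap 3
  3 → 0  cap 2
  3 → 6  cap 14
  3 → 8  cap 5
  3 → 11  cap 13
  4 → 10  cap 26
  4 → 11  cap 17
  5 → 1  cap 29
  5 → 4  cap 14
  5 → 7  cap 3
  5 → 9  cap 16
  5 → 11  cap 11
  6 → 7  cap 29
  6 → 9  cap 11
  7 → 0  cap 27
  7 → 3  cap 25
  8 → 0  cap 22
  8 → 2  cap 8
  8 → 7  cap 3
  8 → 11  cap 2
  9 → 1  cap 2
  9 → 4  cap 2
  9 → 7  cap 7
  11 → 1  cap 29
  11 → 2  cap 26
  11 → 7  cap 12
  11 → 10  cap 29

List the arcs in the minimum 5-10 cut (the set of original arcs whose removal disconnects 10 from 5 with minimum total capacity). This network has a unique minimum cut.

augment #1: 5→1→10 push 11
augment #2: 5→4→10 push 14
augment #3: 5→11→10 push 11
augment #4: 5→1→2→10 push 3
augment #5: 5→7→0→10 push 3
augment #6: 5→9→4→10 push 2
augment #7: 5→1→2→4→10 push 10
augment #8: 5→1→3→0→10 push 2
augment #9: 5→1→3→11→10 push 3
augment #10: 5→9→7→0→10 push 7
augment #11: 5→9→1→3→11→10 push 2
max flow = 68; residual-reachable set from 5 gives S-side
cut edges (S→T): {(5,1), (5,4), (5,7), (5,11), (9,1), (9,4), (9,7)} total cap 68

Min-cut arcs: {(5,1), (5,4), (5,7), (5,11), (9,1), (9,4), (9,7)} (total capacity 68)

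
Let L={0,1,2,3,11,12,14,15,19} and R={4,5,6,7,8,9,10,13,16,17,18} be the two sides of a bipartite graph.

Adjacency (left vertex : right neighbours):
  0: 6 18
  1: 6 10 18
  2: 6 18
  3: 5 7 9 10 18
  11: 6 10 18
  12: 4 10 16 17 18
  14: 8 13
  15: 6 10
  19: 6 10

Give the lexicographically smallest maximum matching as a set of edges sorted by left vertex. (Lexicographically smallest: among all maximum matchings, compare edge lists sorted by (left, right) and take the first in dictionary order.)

Lex-smallest maximum matching: {(0,6), (1,10), (2,18), (3,5), (12,4), (14,8)}

|M| = 6 (so the lex-smallest maximum matching has 6 edges)
process left vertices in ascending order; for each, take the smallest-labelled available neighbour that still permits 6 edges overall, or leave it unmatched if none does
lex-smallest matching: {0-6, 1-10, 2-18, 3-5, 12-4, 14-8}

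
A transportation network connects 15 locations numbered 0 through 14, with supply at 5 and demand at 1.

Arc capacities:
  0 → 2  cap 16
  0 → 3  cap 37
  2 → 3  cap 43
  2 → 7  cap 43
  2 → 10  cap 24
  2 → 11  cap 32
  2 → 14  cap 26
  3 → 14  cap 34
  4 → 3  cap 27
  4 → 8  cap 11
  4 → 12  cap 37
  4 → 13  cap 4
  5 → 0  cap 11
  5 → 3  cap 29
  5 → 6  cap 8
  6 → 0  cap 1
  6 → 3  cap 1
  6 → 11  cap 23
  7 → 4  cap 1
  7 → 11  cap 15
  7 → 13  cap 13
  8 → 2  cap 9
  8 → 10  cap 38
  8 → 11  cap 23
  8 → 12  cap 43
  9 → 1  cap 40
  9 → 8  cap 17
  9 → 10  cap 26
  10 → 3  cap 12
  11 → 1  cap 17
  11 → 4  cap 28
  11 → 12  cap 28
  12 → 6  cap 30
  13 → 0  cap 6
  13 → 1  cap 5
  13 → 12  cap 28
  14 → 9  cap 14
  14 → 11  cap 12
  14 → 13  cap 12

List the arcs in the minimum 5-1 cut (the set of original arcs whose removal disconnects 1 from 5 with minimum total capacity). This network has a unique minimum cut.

augment #1: 5→6→11→1 push 8
augment #2: 5→0→2→11→1 push 9
augment #3: 5→3→14→9→1 push 14
augment #4: 5→3→14→13→1 push 5
max flow = 36; residual-reachable set from 5 gives S-side
cut edges (S→T): {(11,1), (13,1), (14,9)} total cap 36

Min-cut arcs: {(11,1), (13,1), (14,9)} (total capacity 36)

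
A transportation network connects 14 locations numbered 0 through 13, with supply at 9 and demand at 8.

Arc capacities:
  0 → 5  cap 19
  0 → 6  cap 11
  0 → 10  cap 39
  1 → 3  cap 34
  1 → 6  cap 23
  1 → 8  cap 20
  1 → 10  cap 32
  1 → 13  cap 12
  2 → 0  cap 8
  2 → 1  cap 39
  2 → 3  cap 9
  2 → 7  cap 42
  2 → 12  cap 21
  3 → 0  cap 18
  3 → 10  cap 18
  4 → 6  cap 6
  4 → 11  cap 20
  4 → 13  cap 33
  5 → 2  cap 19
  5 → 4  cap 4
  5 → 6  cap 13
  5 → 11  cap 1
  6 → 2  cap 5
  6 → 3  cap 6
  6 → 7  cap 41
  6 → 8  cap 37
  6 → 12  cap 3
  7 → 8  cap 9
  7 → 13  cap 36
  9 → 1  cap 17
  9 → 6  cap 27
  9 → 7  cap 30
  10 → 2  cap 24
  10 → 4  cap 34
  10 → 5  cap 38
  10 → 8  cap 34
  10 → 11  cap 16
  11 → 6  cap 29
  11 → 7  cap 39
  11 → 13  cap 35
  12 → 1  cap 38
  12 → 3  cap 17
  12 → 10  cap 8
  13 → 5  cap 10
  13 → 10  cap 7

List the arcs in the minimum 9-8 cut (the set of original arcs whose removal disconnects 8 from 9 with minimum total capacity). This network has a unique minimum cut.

Min-cut arcs: {(7,8), (9,1), (9,6), (13,5), (13,10)} (total capacity 70)

augment #1: 9→1→8 push 17
augment #2: 9→6→8 push 27
augment #3: 9→7→8 push 9
augment #4: 9→7→13→10→8 push 7
augment #5: 9→7→13→5→6→8 push 10
max flow = 70; residual-reachable set from 9 gives S-side
cut edges (S→T): {(7,8), (9,1), (9,6), (13,5), (13,10)} total cap 70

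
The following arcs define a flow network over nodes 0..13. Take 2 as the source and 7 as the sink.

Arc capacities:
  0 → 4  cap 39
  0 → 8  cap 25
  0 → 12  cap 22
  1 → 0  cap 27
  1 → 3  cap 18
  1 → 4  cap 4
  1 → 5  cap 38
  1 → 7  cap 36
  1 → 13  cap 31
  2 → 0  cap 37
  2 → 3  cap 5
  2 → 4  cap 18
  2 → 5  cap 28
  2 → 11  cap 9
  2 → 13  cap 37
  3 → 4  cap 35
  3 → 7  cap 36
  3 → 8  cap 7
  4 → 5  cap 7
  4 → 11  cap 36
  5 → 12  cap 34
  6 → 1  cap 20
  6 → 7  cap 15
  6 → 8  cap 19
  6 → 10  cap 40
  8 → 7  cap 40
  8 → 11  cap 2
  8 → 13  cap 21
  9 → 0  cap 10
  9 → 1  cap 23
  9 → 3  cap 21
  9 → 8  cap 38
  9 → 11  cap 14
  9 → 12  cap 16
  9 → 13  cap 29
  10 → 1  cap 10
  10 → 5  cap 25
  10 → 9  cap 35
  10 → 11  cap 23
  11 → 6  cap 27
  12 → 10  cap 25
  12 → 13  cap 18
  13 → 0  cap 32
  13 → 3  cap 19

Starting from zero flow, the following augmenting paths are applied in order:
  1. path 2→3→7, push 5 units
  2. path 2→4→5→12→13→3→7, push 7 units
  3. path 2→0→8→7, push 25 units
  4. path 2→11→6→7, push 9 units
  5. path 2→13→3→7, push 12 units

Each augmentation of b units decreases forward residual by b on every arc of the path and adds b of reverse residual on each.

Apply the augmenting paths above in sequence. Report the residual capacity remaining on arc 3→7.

Residual capacity of (3,7): 12

after path 1 (2→3→7, push 5): res(3,7)=31
after path 2 (2→4→5→12→13→3→7, push 7): res(3,7)=24
after path 3 (2→0→8→7, push 25): res(3,7)=24
after path 4 (2→11→6→7, push 9): res(3,7)=24
after path 5 (2→13→3→7, push 12): res(3,7)=12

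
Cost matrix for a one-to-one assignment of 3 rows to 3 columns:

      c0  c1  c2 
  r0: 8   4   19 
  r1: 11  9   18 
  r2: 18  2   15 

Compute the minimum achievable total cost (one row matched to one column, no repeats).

optimal assignment: row0→col0 (cost 8), row1→col2 (cost 18), row2→col1 (cost 2)
total = 8 + 18 + 2 = 28

Minimum assignment cost: 28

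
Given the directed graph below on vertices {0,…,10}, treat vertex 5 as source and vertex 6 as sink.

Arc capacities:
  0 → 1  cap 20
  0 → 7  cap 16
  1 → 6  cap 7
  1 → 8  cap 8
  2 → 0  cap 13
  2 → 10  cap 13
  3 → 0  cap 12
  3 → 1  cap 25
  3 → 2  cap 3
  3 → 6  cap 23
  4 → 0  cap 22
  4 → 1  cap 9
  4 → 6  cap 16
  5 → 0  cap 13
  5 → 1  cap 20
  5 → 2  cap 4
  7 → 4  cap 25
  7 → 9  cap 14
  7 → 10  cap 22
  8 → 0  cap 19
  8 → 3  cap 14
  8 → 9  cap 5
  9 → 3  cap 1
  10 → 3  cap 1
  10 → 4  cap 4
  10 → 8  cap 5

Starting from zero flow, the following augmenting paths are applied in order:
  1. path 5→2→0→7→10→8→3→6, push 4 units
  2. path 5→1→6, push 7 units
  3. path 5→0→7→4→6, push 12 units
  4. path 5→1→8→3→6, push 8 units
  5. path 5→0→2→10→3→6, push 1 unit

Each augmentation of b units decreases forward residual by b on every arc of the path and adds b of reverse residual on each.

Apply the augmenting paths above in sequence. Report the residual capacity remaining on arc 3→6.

Residual capacity of (3,6): 10

after path 1 (5→2→0→7→10→8→3→6, push 4): res(3,6)=19
after path 2 (5→1→6, push 7): res(3,6)=19
after path 3 (5→0→7→4→6, push 12): res(3,6)=19
after path 4 (5→1→8→3→6, push 8): res(3,6)=11
after path 5 (5→0→2→10→3→6, push 1): res(3,6)=10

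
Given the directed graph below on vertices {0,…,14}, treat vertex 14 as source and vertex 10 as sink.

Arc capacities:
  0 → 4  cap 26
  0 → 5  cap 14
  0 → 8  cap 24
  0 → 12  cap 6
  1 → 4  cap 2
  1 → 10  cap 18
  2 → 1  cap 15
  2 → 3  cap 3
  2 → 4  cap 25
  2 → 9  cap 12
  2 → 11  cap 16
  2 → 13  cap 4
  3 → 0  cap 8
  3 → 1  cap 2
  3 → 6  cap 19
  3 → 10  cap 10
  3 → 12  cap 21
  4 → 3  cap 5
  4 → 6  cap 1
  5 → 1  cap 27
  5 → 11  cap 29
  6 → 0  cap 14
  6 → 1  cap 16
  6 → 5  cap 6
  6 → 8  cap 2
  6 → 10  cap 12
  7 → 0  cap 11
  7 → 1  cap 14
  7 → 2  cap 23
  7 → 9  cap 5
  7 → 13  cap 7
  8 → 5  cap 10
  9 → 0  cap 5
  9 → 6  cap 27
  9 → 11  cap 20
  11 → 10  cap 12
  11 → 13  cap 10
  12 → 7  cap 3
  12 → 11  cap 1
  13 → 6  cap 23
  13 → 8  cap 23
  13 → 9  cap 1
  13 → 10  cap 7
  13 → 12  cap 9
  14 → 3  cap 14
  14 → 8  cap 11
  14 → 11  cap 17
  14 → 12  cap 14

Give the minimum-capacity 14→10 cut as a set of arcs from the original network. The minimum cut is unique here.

augment #1: 14→3→10 push 10
augment #2: 14→11→10 push 12
augment #3: 14→3→1→10 push 2
augment #4: 14→3→6→10 push 2
augment #5: 14→11→13→10 push 5
augment #6: 14→8→5→1→10 push 10
augment #7: 14→12→7→1→10 push 3
augment #8: 14→12→11→13→10 push 1
max flow = 45; residual-reachable set from 14 gives S-side
cut edges (S→T): {(8,5), (12,7), (12,11), (14,3), (14,11)} total cap 45

Min-cut arcs: {(8,5), (12,7), (12,11), (14,3), (14,11)} (total capacity 45)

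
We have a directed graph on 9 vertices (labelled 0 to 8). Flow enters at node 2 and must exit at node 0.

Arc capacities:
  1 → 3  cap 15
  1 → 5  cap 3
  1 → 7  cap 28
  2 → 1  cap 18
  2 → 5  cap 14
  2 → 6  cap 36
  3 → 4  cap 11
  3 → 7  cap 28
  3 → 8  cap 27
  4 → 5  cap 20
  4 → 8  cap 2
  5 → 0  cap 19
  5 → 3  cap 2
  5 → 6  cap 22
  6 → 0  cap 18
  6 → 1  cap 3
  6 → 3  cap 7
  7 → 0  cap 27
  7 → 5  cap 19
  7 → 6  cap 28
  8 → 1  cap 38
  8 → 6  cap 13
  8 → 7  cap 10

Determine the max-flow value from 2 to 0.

Maximum flow value: 60

augment #1: 2→5→0 bottleneck 14, total now 14
augment #2: 2→6→0 bottleneck 18, total now 32
augment #3: 2→1→5→0 bottleneck 3, total now 35
augment #4: 2→1→7→0 bottleneck 15, total now 50
augment #5: 2→6→1→7→0 bottleneck 3, total now 53
augment #6: 2→6→3→7→0 bottleneck 7, total now 60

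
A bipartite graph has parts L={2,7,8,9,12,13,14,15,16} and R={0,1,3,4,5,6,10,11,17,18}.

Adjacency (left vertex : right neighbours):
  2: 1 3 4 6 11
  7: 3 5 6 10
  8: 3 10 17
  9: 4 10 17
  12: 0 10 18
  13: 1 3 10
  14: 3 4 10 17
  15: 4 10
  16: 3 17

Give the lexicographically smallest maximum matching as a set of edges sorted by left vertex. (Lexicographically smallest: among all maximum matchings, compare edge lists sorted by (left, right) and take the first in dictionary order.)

Lex-smallest maximum matching: {(2,6), (7,5), (8,3), (9,4), (12,0), (13,1), (14,10), (16,17)}

|M| = 8 (so the lex-smallest maximum matching has 8 edges)
process left vertices in ascending order; for each, take the smallest-labelled available neighbour that still permits 8 edges overall, or leave it unmatched if none does
lex-smallest matching: {2-6, 7-5, 8-3, 9-4, 12-0, 13-1, 14-10, 16-17}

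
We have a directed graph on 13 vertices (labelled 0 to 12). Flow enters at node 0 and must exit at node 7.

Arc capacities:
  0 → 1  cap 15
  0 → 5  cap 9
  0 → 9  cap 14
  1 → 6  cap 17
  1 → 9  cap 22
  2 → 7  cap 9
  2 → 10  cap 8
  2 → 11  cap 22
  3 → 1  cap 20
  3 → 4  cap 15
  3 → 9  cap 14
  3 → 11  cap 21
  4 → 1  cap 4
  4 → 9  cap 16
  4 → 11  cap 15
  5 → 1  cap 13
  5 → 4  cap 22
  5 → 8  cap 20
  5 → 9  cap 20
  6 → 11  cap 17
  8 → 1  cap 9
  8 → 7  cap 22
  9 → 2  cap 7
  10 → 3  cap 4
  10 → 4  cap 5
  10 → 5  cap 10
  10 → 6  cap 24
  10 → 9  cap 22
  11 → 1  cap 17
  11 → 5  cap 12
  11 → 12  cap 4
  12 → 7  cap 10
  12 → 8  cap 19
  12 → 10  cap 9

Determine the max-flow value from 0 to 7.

Maximum flow value: 31

augment #1: 0→5→8→7 bottleneck 9, total now 9
augment #2: 0→9→2→7 bottleneck 7, total now 16
augment #3: 0→1→6→11→12→7 bottleneck 4, total now 20
augment #4: 0→1→6→11→5→8→7 bottleneck 11, total now 31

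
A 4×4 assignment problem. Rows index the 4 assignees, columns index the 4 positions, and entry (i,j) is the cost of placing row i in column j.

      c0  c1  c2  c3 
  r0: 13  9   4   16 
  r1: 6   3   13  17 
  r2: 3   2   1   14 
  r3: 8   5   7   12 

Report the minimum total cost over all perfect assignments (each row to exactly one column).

optimal assignment: row0→col2 (cost 4), row1→col1 (cost 3), row2→col0 (cost 3), row3→col3 (cost 12)
total = 4 + 3 + 3 + 12 = 22

Minimum assignment cost: 22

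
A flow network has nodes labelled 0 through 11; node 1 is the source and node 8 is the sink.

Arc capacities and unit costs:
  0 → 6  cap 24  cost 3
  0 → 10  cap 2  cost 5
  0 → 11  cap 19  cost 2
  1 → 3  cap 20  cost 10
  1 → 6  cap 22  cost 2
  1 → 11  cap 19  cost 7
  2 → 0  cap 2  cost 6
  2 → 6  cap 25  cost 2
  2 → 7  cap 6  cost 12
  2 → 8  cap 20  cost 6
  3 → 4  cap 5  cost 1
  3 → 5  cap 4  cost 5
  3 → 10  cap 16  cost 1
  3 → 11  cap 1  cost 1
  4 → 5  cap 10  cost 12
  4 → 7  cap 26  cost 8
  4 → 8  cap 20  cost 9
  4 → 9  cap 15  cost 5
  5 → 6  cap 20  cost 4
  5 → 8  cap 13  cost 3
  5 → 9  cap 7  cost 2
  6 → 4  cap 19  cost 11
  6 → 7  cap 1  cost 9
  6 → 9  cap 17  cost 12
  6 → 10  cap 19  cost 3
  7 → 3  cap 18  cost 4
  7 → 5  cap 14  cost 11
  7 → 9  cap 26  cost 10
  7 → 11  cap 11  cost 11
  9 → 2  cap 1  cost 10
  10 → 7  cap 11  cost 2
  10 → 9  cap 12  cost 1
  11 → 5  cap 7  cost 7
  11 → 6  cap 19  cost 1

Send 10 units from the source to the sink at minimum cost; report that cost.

shortest-cost path #1: 1→11→5→8 push 7 @ unit cost 17 (adds 119)
shortest-cost path #2: 1→3→5→8 push 3 @ unit cost 18 (adds 54)
total cost = 173

Minimum cost for 10 units: 173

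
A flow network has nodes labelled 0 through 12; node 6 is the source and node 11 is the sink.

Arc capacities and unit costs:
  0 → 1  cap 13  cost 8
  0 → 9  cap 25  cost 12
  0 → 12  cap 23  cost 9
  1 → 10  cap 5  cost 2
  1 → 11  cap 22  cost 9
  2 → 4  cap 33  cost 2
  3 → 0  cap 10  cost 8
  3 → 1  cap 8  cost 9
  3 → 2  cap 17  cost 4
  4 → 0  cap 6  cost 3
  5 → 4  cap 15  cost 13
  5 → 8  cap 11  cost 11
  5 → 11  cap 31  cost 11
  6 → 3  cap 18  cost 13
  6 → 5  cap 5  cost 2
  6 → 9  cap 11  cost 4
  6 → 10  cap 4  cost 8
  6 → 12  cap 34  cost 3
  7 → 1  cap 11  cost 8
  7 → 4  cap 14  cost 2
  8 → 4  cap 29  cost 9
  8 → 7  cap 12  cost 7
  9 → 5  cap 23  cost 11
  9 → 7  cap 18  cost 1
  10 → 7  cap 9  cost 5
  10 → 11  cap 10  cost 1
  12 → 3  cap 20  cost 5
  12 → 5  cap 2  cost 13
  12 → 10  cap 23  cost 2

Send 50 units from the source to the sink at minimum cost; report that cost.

shortest-cost path #1: 6→12→10→11 push 10 @ unit cost 6 (adds 60)
shortest-cost path #2: 6→5→11 push 5 @ unit cost 13 (adds 65)
shortest-cost path #3: 6→9→7→1→11 push 11 @ unit cost 22 (adds 242)
shortest-cost path #4: 6→12→3→1→11 push 8 @ unit cost 26 (adds 208)
shortest-cost path #5: 6→12→5→11 push 2 @ unit cost 27 (adds 54)
shortest-cost path #6: 6→12→10→7→9→5→11 push 9 @ unit cost 31 (adds 279)
shortest-cost path #7: 6→12→3→0→1→11 push 3 @ unit cost 33 (adds 99)
shortest-cost path #8: 6→12→3→0→1→7→9→5→11 push 2 @ unit cost 37 (adds 74)
total cost = 1081

Minimum cost for 50 units: 1081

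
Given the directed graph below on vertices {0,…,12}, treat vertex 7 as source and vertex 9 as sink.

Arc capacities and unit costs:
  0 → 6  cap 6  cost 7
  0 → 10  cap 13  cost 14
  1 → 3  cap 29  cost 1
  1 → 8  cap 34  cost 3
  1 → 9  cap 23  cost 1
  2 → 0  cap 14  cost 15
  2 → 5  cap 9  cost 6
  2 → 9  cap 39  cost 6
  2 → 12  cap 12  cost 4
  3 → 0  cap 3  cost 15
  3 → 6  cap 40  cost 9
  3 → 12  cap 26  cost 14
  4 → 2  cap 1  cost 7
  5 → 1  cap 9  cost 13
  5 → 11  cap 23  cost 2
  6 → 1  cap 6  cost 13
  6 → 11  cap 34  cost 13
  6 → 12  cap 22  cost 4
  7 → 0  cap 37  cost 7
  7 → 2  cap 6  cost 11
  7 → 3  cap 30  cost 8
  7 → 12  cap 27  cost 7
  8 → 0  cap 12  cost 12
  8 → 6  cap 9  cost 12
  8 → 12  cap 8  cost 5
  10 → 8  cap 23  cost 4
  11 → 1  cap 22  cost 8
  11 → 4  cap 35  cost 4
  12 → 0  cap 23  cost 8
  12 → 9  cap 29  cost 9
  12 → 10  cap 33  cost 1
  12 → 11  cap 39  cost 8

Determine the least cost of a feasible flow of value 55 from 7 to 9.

Minimum cost for 55 units: 1294

shortest-cost path #1: 7→12→9 push 27 @ unit cost 16 (adds 432)
shortest-cost path #2: 7→2→9 push 6 @ unit cost 17 (adds 102)
shortest-cost path #3: 7→0→6→12→9 push 2 @ unit cost 27 (adds 54)
shortest-cost path #4: 7→0→6→1→9 push 4 @ unit cost 28 (adds 112)
shortest-cost path #5: 7→3→6→1→9 push 2 @ unit cost 31 (adds 62)
shortest-cost path #6: 7→3→6→12→11→1→9 push 14 @ unit cost 38 (adds 532)
total cost = 1294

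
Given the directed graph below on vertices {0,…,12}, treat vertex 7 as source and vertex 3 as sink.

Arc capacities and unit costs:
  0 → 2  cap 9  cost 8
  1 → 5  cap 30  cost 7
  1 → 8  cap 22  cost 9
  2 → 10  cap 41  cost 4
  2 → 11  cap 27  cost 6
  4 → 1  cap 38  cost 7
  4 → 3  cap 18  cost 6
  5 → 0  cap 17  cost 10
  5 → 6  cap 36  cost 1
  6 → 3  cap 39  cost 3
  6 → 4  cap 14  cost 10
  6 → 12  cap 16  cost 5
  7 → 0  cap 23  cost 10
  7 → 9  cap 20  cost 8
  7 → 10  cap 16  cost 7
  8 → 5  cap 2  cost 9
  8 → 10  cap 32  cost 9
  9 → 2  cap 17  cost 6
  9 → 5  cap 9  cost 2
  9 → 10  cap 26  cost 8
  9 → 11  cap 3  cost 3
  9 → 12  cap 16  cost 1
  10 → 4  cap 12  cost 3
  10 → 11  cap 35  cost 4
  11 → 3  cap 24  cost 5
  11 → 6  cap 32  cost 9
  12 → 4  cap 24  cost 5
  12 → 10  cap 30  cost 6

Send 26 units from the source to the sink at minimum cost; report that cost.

Minimum cost for 26 units: 398

shortest-cost path #1: 7→9→5→6→3 push 9 @ unit cost 14 (adds 126)
shortest-cost path #2: 7→9→11→3 push 3 @ unit cost 16 (adds 48)
shortest-cost path #3: 7→10→11→3 push 14 @ unit cost 16 (adds 224)
total cost = 398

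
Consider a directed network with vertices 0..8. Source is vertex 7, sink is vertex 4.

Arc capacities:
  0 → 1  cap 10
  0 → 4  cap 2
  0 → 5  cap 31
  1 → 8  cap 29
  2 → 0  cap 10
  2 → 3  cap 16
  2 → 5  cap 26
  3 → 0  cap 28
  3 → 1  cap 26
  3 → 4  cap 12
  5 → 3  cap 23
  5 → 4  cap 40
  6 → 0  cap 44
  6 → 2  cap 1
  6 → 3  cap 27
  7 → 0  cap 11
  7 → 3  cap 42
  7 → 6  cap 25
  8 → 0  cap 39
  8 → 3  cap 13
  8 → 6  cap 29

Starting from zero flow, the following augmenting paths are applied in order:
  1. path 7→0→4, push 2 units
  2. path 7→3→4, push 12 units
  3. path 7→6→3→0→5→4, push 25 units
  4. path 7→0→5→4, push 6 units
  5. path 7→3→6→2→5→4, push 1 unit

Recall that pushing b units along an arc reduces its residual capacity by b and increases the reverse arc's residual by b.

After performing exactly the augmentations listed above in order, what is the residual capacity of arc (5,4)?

after path 1 (7→0→4, push 2): res(5,4)=40
after path 2 (7→3→4, push 12): res(5,4)=40
after path 3 (7→6→3→0→5→4, push 25): res(5,4)=15
after path 4 (7→0→5→4, push 6): res(5,4)=9
after path 5 (7→3→6→2→5→4, push 1): res(5,4)=8

Residual capacity of (5,4): 8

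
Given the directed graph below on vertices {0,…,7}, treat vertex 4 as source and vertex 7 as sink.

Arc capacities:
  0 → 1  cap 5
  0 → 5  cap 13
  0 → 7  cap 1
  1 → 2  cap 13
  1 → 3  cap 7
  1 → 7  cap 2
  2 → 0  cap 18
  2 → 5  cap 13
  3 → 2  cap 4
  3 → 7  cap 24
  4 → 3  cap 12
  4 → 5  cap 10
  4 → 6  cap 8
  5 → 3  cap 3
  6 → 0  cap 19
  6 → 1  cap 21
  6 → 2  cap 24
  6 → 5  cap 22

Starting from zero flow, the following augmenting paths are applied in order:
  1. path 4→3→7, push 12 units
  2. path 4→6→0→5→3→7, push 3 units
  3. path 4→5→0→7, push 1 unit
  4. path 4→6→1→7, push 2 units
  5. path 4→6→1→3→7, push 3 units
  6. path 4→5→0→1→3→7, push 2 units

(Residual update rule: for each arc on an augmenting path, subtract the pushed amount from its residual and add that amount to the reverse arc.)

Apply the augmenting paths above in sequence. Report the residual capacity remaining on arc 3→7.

Residual capacity of (3,7): 4

after path 1 (4→3→7, push 12): res(3,7)=12
after path 2 (4→6→0→5→3→7, push 3): res(3,7)=9
after path 3 (4→5→0→7, push 1): res(3,7)=9
after path 4 (4→6→1→7, push 2): res(3,7)=9
after path 5 (4→6→1→3→7, push 3): res(3,7)=6
after path 6 (4→5→0→1→3→7, push 2): res(3,7)=4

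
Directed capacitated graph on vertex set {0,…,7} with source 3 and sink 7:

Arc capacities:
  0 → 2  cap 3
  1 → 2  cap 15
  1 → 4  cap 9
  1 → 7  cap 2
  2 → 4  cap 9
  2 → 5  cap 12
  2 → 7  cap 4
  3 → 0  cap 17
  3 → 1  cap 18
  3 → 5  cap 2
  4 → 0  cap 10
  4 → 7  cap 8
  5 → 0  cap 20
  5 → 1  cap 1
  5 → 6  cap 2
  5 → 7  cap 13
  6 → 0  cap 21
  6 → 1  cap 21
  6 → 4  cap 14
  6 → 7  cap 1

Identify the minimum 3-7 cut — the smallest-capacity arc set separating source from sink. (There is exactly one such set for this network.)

augment #1: 3→1→7 push 2
augment #2: 3→5→7 push 2
augment #3: 3→0→2→7 push 3
augment #4: 3→1→2→7 push 1
augment #5: 3→1→4→7 push 8
augment #6: 3→1→2→5→7 push 7
max flow = 23; residual-reachable set from 3 gives S-side
cut edges (S→T): {(0,2), (3,1), (3,5)} total cap 23

Min-cut arcs: {(0,2), (3,1), (3,5)} (total capacity 23)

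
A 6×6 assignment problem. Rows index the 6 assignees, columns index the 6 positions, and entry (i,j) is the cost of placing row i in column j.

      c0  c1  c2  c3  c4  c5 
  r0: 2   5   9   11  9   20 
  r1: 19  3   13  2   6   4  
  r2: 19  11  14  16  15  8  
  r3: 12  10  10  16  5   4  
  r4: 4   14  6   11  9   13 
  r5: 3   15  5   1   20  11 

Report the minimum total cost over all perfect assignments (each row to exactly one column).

Minimum assignment cost: 25

optimal assignment: row0→col0 (cost 2), row1→col1 (cost 3), row2→col5 (cost 8), row3→col4 (cost 5), row4→col2 (cost 6), row5→col3 (cost 1)
total = 2 + 3 + 8 + 5 + 6 + 1 = 25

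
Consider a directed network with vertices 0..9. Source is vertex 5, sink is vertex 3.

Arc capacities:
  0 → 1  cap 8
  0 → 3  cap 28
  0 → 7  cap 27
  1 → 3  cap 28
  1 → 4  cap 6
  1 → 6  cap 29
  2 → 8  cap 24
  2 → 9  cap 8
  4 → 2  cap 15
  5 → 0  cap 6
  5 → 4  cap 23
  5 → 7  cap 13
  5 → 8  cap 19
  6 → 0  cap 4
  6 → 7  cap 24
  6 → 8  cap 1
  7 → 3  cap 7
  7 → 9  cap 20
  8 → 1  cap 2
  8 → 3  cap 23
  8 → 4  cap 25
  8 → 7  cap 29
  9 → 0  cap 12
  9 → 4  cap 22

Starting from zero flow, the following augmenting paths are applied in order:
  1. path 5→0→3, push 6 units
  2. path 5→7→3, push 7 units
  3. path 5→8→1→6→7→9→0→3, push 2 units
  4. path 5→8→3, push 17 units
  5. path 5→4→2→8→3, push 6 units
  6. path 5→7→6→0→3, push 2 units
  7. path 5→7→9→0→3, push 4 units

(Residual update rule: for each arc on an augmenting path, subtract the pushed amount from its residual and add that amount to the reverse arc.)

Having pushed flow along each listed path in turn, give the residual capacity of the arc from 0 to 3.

after path 1 (5→0→3, push 6): res(0,3)=22
after path 2 (5→7→3, push 7): res(0,3)=22
after path 3 (5→8→1→6→7→9→0→3, push 2): res(0,3)=20
after path 4 (5→8→3, push 17): res(0,3)=20
after path 5 (5→4→2→8→3, push 6): res(0,3)=20
after path 6 (5→7→6→0→3, push 2): res(0,3)=18
after path 7 (5→7→9→0→3, push 4): res(0,3)=14

Residual capacity of (0,3): 14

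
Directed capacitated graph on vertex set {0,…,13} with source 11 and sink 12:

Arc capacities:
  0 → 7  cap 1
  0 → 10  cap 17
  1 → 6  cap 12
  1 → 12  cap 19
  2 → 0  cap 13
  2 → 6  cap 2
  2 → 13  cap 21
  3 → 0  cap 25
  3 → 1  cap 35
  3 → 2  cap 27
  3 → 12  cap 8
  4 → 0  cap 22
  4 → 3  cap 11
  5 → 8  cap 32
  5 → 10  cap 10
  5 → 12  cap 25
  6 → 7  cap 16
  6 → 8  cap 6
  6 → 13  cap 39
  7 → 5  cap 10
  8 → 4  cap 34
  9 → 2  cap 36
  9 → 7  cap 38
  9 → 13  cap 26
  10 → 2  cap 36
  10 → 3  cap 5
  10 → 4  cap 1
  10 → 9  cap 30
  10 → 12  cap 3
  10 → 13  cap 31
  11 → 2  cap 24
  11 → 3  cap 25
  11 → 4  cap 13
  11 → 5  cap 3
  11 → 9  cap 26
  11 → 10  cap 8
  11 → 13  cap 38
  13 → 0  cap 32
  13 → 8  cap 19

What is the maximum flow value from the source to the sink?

Maximum flow value: 43

augment #1: 11→3→12 bottleneck 8, total now 8
augment #2: 11→5→12 bottleneck 3, total now 11
augment #3: 11→10→12 bottleneck 3, total now 14
augment #4: 11→3→1→12 bottleneck 17, total now 31
augment #5: 11→4→3→1→12 bottleneck 2, total now 33
augment #6: 11→9→7→5→12 bottleneck 10, total now 43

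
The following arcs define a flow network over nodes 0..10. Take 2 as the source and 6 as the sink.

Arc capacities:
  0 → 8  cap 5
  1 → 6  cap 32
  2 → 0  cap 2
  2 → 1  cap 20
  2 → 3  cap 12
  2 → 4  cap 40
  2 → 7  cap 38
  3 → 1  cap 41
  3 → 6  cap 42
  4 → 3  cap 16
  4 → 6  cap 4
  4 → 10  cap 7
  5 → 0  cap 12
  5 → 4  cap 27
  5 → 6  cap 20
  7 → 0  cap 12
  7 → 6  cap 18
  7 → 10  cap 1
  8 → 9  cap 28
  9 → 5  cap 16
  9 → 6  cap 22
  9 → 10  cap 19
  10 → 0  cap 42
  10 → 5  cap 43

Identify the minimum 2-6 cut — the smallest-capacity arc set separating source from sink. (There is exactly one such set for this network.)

augment #1: 2→1→6 push 20
augment #2: 2→3→6 push 12
augment #3: 2→4→6 push 4
augment #4: 2→7→6 push 18
augment #5: 2→4→3→6 push 16
augment #6: 2→0→8→9→6 push 2
augment #7: 2→4→10→5→6 push 7
augment #8: 2→7→10→5→6 push 1
augment #9: 2→7→0→8→9→6 push 3
max flow = 83; residual-reachable set from 2 gives S-side
cut edges (S→T): {(0,8), (2,1), (2,3), (4,3), (4,6), (4,10), (7,6), (7,10)} total cap 83

Min-cut arcs: {(0,8), (2,1), (2,3), (4,3), (4,6), (4,10), (7,6), (7,10)} (total capacity 83)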